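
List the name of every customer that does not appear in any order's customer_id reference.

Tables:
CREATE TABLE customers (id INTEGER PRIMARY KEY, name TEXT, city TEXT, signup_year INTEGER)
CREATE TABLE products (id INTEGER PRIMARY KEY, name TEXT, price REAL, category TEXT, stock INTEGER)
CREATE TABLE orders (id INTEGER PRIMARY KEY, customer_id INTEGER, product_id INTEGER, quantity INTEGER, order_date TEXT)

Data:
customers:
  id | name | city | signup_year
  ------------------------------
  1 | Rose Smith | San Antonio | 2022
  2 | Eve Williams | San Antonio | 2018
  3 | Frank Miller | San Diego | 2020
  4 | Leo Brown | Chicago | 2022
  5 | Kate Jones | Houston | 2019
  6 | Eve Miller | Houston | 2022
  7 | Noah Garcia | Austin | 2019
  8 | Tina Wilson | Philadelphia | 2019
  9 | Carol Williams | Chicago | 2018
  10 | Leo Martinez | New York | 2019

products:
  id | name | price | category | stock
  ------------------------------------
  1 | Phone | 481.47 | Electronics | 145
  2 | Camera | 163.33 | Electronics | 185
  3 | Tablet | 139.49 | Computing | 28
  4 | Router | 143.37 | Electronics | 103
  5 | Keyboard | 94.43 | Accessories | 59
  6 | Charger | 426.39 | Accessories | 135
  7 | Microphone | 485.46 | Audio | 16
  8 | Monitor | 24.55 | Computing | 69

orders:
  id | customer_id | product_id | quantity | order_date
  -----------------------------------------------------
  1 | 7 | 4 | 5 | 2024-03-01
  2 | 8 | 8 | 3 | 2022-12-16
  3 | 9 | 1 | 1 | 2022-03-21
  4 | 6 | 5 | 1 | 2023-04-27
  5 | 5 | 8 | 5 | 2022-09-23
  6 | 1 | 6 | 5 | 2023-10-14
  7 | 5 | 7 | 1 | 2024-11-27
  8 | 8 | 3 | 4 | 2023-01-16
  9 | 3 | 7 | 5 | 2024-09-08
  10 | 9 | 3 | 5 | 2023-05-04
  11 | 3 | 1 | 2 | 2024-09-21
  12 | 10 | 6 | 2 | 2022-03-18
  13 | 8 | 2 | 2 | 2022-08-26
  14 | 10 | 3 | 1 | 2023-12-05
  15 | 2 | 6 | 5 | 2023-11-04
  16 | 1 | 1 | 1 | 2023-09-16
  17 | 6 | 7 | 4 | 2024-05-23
SELECT p.name FROM customers p LEFT JOIN orders c ON c.customer_id = p.id WHERE c.id IS NULL

Execution result:
Leo Brown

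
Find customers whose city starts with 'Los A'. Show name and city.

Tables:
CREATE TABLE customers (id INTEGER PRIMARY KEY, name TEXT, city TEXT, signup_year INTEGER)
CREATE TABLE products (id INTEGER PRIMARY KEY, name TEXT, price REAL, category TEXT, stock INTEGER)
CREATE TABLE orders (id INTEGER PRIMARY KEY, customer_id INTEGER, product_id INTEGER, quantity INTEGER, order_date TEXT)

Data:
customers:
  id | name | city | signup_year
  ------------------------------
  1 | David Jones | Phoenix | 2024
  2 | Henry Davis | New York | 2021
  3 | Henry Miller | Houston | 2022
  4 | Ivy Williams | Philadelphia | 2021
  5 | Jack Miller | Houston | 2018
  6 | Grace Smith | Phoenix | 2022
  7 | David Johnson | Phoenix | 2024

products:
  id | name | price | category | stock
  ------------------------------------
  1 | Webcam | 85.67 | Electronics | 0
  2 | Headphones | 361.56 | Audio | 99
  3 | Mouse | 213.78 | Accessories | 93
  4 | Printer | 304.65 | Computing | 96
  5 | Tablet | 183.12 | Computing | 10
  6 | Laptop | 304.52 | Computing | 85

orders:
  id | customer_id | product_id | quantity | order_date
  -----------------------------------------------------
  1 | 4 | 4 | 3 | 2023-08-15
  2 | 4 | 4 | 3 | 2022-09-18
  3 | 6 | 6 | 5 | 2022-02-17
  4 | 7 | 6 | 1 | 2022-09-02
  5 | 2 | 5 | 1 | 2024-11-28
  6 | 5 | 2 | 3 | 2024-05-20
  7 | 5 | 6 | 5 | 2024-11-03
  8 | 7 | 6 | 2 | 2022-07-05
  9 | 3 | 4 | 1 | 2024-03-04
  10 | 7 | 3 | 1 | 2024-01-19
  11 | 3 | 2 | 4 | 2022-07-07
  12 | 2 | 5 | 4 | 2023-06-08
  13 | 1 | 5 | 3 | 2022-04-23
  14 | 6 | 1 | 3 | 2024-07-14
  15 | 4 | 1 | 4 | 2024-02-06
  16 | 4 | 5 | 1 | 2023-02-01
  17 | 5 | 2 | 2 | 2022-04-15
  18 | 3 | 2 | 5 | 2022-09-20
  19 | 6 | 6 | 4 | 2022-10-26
SELECT name, city FROM customers WHERE city LIKE 'Los A%'

Execution result:
(no rows)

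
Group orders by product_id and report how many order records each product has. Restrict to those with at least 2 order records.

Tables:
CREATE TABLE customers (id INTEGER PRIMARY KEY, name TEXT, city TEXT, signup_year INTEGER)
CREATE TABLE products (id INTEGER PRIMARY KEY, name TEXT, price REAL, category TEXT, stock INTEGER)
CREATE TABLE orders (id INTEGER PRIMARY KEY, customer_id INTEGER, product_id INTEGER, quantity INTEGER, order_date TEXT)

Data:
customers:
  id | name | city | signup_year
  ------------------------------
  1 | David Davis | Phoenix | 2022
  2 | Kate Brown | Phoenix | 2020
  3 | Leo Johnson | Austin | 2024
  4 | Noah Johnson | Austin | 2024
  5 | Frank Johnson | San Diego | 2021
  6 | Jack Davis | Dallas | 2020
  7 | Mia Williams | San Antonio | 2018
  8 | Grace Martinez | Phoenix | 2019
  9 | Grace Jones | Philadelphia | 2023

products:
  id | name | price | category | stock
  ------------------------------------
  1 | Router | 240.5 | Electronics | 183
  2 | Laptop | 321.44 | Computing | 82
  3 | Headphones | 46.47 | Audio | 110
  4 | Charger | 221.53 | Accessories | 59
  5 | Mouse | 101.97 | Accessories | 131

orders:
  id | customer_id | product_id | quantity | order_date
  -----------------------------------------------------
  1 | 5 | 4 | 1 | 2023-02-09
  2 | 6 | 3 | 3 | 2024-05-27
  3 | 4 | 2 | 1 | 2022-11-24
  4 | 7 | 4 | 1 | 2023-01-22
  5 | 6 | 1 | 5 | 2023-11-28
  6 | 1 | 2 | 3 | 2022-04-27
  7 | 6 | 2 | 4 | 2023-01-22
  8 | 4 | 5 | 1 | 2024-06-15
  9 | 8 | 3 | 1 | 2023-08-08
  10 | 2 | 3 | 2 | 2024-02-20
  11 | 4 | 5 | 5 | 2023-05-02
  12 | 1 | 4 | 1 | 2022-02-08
SELECT product_id, COUNT(*) AS order_count FROM orders GROUP BY product_id HAVING COUNT(*) >= 2

Execution result:
product_id | order_count
2 | 3
3 | 3
4 | 3
5 | 2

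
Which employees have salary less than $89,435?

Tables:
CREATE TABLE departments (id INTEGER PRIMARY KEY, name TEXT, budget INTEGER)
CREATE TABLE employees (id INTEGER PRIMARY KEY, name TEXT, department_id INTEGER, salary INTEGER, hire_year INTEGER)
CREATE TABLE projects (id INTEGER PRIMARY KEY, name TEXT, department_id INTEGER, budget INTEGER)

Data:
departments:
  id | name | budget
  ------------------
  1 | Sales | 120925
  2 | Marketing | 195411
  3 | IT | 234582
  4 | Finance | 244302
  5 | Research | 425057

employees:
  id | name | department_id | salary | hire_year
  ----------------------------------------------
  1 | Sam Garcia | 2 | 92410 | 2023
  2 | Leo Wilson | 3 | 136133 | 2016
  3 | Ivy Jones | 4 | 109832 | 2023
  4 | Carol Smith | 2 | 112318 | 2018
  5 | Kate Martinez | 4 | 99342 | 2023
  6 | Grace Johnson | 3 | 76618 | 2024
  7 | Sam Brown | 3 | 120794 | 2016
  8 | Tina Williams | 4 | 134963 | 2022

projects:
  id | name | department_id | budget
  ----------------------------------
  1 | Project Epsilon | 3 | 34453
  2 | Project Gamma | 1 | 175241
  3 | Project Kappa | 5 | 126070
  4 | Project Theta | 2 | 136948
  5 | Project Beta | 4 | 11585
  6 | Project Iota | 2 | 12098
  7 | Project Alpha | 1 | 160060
SELECT name, salary FROM employees WHERE salary < 89435

Execution result:
name | salary
Grace Johnson | 76618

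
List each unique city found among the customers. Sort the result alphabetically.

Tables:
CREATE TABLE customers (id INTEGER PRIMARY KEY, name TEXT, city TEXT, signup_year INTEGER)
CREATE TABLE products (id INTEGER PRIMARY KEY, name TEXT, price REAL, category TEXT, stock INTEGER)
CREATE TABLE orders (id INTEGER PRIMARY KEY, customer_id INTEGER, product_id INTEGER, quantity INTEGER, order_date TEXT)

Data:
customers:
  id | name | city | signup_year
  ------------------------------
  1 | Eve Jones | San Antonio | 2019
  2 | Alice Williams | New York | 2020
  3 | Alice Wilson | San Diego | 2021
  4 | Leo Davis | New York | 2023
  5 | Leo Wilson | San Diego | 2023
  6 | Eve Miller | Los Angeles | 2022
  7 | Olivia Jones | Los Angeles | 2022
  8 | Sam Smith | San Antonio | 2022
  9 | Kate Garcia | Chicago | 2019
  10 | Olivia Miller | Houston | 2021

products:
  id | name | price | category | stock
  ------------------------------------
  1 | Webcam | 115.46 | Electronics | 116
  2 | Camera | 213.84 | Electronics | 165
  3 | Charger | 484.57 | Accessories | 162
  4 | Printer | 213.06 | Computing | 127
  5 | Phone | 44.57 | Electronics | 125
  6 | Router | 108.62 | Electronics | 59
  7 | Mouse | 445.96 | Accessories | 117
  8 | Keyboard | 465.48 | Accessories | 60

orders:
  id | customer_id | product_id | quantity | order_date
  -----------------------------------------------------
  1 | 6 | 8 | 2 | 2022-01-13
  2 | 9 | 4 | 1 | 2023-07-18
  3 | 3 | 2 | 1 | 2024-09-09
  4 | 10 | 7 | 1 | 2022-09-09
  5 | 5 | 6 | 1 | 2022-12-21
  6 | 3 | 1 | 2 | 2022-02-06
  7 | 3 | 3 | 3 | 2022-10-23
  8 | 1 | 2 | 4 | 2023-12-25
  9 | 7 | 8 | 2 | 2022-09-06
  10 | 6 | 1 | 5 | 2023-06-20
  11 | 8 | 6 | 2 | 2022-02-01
SELECT DISTINCT city FROM customers ORDER BY city

Execution result:
city
Chicago
Houston
Los Angeles
New York
San Antonio
San Diego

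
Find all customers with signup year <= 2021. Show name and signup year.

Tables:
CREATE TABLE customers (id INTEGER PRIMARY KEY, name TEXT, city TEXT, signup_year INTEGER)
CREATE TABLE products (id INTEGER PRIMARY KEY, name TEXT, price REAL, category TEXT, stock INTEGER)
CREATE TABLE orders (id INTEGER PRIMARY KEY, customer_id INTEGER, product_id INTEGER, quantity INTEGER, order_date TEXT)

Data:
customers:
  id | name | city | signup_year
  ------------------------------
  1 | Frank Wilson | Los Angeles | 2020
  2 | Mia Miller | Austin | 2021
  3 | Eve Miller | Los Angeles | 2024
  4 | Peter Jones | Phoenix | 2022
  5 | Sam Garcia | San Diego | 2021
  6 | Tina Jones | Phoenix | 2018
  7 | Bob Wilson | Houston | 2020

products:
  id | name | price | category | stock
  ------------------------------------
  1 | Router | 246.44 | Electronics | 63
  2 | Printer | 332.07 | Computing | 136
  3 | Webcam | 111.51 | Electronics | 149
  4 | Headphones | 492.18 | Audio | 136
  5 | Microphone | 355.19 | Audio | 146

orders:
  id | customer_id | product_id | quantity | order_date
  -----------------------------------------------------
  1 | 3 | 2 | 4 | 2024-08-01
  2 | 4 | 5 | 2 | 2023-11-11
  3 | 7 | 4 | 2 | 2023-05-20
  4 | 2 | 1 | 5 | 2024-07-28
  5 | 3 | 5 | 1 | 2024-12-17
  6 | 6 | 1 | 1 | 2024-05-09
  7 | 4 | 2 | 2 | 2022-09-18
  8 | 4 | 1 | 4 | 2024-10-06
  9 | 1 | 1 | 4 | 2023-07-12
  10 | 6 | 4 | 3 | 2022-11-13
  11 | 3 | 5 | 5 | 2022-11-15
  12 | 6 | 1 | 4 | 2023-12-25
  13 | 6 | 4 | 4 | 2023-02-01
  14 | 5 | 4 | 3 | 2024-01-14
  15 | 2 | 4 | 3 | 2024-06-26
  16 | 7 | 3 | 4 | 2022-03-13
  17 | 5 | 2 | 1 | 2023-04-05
SELECT name, signup_year FROM customers WHERE signup_year <= 2021

Execution result:
name | signup_year
Frank Wilson | 2020
Mia Miller | 2021
Sam Garcia | 2021
Tina Jones | 2018
Bob Wilson | 2020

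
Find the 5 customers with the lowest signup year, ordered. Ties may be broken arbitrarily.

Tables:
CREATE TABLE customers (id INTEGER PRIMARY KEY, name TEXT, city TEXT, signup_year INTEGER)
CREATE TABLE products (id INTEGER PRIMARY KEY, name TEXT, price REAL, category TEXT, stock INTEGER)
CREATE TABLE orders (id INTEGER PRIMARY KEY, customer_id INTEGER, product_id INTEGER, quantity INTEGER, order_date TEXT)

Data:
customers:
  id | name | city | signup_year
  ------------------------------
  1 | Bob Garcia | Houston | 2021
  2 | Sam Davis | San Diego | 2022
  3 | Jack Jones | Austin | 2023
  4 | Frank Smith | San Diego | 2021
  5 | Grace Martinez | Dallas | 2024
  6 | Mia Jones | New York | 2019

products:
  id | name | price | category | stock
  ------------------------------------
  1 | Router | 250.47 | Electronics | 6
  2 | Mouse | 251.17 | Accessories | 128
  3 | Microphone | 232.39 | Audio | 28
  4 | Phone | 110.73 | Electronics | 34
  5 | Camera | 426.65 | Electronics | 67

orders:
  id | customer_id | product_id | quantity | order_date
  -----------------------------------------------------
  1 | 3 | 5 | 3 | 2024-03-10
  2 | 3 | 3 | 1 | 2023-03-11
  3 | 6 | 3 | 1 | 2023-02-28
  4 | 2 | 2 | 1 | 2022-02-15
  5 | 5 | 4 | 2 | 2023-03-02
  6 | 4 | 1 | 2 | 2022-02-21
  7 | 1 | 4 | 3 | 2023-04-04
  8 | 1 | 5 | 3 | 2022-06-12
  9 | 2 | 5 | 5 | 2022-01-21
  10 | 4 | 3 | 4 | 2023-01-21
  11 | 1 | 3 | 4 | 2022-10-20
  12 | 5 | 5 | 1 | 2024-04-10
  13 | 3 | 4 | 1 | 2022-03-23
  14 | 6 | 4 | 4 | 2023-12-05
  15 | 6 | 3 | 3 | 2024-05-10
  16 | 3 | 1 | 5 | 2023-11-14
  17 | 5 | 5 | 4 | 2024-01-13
SELECT name, signup_year FROM customers ORDER BY signup_year ASC LIMIT 5

Execution result:
name | signup_year
Mia Jones | 2019
Bob Garcia | 2021
Frank Smith | 2021
Sam Davis | 2022
Jack Jones | 2023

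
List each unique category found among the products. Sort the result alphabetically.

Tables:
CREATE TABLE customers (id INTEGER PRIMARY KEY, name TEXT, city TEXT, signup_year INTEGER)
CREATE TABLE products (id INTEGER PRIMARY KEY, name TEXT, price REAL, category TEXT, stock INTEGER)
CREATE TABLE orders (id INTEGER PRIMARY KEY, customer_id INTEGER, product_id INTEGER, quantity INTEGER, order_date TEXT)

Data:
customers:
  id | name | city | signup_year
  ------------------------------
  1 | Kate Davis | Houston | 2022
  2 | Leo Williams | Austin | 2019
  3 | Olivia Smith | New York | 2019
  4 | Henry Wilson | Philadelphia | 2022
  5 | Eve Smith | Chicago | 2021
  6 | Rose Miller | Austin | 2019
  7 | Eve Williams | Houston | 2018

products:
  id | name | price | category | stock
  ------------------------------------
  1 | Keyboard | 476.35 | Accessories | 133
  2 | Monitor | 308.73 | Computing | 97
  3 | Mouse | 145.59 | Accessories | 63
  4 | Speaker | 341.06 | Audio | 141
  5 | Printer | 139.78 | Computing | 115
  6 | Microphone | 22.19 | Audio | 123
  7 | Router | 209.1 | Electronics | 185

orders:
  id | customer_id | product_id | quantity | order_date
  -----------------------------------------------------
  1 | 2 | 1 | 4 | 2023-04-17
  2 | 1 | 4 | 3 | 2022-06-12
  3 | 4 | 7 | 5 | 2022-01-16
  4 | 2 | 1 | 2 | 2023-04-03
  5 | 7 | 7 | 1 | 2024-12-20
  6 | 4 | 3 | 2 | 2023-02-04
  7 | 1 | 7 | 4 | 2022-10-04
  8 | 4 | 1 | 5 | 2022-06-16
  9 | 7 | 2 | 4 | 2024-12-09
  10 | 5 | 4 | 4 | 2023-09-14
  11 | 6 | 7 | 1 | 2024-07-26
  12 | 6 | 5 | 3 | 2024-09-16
SELECT DISTINCT category FROM products ORDER BY category

Execution result:
category
Accessories
Audio
Computing
Electronics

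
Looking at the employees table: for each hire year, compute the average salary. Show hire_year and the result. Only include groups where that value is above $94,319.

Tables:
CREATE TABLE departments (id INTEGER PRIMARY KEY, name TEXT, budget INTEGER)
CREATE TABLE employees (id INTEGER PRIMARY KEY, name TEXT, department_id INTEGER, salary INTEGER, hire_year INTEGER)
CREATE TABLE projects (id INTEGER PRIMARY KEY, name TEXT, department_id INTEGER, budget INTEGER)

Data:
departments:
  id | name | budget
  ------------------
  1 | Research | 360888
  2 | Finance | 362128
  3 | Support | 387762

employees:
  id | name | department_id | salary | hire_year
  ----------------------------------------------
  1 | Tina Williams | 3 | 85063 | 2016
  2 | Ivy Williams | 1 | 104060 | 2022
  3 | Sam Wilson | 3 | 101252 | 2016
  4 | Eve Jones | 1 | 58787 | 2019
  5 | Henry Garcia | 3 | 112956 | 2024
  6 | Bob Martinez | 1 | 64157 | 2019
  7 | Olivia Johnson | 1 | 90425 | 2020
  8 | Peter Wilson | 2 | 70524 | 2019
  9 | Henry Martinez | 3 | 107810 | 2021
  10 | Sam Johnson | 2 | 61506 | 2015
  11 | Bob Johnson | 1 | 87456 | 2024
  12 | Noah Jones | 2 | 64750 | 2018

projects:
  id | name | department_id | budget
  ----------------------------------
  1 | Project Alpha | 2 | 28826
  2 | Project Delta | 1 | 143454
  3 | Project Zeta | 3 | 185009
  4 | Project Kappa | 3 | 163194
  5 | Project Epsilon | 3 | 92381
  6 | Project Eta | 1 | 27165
SELECT hire_year, AVG(salary) AS avg_salary FROM employees GROUP BY hire_year HAVING AVG(salary) > 94319

Execution result:
hire_year | avg_salary
2021 | 107810.00
2022 | 104060.00
2024 | 100206.00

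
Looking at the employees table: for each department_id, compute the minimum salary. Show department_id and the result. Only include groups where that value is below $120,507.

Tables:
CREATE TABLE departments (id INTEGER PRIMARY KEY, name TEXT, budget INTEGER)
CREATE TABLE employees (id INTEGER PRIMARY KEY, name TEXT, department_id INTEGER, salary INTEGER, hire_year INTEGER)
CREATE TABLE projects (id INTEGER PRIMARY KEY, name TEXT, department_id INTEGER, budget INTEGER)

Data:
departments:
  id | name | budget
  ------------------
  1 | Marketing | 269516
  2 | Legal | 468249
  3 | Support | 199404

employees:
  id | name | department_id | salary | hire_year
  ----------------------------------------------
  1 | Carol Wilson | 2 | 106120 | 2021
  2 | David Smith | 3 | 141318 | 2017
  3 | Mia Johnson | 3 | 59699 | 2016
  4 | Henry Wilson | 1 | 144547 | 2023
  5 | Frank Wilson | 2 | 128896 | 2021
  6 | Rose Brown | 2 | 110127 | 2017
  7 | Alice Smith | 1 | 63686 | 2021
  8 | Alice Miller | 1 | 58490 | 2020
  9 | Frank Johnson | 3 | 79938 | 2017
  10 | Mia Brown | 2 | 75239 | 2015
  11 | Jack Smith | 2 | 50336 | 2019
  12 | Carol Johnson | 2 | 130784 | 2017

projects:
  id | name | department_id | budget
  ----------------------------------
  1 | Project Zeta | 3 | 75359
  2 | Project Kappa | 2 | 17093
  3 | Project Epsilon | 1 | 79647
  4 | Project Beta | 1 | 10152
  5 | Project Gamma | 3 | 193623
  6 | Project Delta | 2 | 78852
SELECT department_id, MIN(salary) AS min_salary FROM employees GROUP BY department_id HAVING MIN(salary) < 120507

Execution result:
department_id | min_salary
1 | 58490
2 | 50336
3 | 59699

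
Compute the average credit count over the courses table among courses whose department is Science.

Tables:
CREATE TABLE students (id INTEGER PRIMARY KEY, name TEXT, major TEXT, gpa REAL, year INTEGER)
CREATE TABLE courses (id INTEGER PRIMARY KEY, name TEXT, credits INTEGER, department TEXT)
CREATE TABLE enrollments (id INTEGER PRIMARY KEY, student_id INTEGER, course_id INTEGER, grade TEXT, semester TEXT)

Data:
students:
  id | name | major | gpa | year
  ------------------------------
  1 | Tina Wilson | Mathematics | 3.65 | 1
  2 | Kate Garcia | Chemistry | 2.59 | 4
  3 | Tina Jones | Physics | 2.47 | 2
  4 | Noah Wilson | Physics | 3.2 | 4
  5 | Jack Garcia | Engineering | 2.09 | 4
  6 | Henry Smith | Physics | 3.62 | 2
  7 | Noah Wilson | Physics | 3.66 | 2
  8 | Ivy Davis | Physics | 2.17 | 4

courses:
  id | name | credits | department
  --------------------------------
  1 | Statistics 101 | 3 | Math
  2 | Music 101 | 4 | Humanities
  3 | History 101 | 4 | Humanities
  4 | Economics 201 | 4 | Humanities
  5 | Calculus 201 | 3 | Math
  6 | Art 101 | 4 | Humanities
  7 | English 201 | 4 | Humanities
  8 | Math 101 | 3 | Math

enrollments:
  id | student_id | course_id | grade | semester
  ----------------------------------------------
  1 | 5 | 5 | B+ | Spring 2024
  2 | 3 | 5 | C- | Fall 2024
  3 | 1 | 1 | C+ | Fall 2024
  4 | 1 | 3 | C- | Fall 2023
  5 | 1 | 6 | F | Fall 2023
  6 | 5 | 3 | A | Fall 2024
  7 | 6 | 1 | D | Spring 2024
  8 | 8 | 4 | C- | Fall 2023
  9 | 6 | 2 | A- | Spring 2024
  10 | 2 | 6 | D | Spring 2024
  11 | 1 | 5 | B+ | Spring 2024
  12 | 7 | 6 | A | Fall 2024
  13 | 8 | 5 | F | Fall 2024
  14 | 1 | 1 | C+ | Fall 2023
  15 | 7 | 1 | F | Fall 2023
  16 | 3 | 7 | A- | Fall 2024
SELECT AVG(credits) FROM courses WHERE department = 'Science'

Execution result:
NULL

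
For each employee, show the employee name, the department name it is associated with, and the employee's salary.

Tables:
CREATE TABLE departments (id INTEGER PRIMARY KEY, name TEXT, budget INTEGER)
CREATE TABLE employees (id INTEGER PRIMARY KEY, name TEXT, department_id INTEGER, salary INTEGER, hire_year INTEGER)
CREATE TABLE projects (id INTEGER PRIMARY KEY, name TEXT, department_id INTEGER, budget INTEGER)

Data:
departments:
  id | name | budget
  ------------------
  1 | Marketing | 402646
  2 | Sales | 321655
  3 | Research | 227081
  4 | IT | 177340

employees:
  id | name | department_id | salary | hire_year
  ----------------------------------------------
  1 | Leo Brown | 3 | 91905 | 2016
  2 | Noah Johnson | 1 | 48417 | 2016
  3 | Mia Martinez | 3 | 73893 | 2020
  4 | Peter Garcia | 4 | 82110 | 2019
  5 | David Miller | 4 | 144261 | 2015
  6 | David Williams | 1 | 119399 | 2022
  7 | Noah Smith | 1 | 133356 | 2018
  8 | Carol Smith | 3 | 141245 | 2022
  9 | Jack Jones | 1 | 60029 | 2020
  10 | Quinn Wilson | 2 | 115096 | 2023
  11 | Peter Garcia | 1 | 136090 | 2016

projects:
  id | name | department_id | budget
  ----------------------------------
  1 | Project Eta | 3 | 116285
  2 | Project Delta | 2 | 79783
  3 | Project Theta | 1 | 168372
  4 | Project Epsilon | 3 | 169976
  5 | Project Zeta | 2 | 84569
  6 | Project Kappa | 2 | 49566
SELECT c.name, p.name AS department, c.salary FROM employees c JOIN departments p ON c.department_id = p.id

Execution result:
name | department | salary
Leo Brown | Research | 91905
Noah Johnson | Marketing | 48417
Mia Martinez | Research | 73893
Peter Garcia | IT | 82110
David Miller | IT | 144261
David Williams | Marketing | 119399
Noah Smith | Marketing | 133356
Carol Smith | Research | 141245
Jack Jones | Marketing | 60029
Quinn Wilson | Sales | 115096
Peter Garcia | Marketing | 136090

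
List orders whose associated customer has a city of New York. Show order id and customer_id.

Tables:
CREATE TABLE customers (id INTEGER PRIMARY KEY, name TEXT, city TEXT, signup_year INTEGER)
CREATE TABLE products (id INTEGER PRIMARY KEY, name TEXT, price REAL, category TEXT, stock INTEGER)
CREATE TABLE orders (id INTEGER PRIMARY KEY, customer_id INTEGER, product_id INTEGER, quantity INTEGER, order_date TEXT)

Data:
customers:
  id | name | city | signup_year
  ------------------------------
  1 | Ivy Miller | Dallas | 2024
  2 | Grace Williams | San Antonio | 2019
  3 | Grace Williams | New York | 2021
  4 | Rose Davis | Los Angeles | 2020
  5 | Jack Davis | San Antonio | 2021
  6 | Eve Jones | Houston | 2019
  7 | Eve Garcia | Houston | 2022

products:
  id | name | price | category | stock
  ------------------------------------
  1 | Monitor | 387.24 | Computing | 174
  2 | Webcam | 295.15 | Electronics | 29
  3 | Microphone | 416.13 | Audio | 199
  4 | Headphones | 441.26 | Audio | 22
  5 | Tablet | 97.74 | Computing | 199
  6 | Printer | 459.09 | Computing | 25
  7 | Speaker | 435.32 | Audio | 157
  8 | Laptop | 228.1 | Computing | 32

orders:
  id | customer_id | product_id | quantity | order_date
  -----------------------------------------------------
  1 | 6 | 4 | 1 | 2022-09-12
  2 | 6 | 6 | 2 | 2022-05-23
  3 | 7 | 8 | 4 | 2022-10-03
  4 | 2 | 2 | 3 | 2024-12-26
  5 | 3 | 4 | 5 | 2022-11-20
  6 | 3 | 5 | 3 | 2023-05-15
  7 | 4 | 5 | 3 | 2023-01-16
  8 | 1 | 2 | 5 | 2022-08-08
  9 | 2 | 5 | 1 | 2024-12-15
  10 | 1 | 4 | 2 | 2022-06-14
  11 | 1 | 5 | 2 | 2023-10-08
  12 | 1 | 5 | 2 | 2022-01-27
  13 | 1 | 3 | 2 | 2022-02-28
SELECT id, customer_id FROM orders WHERE customer_id IN (SELECT id FROM customers WHERE city = 'New York')

Execution result:
id | customer_id
5 | 3
6 | 3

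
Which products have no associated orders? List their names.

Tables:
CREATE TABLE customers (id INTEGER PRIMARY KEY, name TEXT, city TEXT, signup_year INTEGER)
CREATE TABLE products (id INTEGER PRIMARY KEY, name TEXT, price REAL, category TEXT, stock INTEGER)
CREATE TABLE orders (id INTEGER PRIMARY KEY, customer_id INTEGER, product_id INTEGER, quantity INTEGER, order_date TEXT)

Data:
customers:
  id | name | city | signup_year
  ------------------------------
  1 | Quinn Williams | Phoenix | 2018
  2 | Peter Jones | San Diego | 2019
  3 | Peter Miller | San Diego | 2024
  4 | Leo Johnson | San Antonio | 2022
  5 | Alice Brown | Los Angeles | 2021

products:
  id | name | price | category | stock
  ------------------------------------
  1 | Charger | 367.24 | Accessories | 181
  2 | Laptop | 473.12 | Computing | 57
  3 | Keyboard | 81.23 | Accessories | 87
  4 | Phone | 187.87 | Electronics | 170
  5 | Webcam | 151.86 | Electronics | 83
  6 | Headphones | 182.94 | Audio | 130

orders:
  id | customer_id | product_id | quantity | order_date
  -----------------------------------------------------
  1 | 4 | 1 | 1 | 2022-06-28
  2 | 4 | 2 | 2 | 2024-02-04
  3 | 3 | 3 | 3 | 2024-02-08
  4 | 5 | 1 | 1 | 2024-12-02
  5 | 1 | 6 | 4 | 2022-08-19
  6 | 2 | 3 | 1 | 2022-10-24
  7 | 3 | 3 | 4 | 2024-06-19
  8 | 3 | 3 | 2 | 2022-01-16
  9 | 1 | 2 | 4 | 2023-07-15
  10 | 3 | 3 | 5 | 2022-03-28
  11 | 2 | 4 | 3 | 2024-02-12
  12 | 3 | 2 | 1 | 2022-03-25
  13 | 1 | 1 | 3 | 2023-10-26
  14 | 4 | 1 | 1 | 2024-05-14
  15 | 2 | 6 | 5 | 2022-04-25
SELECT p.name FROM products p LEFT JOIN orders c ON c.product_id = p.id WHERE c.id IS NULL

Execution result:
Webcam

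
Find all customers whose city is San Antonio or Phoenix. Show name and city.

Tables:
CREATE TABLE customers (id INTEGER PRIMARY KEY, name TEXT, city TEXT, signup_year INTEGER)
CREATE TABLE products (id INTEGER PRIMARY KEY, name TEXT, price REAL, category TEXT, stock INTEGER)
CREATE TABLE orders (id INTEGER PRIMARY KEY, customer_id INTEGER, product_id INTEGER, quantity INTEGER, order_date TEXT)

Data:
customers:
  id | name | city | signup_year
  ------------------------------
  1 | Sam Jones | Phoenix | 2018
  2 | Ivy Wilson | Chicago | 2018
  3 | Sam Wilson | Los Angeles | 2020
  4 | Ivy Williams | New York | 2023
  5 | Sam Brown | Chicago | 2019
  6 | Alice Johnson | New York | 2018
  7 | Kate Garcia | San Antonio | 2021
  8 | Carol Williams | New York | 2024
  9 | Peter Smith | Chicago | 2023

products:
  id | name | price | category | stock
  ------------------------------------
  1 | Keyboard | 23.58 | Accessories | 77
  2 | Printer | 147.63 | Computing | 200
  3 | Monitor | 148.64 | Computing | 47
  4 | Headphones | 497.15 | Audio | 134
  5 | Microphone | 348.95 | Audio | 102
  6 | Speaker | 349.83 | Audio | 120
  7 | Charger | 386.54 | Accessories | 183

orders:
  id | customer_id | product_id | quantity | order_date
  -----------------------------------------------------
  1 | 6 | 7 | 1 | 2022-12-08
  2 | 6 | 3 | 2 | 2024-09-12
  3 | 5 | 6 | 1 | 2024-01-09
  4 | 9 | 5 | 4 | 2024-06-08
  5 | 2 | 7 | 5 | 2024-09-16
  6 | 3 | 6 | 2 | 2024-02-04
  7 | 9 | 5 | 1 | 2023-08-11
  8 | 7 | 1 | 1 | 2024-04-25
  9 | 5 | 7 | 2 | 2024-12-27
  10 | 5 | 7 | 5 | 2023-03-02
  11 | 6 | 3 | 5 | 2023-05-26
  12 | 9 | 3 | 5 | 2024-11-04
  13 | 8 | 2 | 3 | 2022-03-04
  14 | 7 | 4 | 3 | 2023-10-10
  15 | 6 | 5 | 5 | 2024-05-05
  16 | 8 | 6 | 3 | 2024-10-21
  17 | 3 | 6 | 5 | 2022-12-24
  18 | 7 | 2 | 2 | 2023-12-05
SELECT name, city FROM customers WHERE city IN ('San Antonio', 'Phoenix')

Execution result:
name | city
Sam Jones | Phoenix
Kate Garcia | San Antonio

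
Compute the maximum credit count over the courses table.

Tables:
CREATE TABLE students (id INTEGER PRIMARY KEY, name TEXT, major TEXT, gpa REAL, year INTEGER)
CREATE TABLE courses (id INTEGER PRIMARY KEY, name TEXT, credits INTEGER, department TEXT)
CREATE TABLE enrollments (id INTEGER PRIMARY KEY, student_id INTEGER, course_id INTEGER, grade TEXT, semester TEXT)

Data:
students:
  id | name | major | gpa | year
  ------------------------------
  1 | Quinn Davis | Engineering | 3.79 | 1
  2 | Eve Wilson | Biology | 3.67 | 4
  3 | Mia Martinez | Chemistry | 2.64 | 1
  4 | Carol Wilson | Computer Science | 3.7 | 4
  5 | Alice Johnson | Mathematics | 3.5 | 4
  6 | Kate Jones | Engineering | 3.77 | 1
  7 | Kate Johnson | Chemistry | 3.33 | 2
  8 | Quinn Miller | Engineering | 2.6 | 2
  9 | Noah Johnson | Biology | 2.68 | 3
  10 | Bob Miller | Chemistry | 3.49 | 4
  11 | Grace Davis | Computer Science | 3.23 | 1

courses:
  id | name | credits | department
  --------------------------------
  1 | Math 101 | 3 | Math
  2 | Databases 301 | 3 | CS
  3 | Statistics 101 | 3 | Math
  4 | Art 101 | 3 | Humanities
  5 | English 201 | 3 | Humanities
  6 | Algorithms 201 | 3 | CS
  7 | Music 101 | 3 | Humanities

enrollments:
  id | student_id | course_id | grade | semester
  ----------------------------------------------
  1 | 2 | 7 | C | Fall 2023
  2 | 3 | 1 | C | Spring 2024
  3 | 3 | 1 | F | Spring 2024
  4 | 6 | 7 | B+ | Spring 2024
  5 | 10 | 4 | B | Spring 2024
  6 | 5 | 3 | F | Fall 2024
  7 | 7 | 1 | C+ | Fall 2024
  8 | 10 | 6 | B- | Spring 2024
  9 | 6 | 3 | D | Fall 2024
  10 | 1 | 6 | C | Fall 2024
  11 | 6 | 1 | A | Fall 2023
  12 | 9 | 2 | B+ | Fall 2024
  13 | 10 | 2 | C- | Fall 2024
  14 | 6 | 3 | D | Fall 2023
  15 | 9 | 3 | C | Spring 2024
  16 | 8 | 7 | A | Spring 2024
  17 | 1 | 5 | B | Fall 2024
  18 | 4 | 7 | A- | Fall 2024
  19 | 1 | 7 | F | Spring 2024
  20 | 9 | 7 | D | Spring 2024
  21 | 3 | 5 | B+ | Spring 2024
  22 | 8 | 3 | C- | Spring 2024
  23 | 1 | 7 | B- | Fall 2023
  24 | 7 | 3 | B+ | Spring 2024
SELECT MAX(credits) FROM courses

Execution result:
3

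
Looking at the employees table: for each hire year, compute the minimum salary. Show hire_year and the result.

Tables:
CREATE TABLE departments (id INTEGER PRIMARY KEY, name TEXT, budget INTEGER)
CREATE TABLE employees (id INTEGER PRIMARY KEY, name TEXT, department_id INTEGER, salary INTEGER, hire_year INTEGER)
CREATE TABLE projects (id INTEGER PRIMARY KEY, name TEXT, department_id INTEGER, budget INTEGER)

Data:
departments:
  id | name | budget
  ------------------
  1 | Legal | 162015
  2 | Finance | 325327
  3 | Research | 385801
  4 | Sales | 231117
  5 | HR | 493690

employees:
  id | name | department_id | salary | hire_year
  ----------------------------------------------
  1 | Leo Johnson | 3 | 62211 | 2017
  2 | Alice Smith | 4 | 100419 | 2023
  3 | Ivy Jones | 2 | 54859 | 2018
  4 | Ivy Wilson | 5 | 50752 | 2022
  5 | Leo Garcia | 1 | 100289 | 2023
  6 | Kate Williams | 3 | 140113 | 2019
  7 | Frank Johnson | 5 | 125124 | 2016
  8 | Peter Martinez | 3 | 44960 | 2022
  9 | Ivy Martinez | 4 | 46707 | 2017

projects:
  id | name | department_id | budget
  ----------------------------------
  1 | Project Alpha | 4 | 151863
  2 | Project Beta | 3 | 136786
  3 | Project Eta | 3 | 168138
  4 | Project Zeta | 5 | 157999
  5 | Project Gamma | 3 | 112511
SELECT hire_year, MIN(salary) AS min_salary FROM employees GROUP BY hire_year

Execution result:
hire_year | min_salary
2016 | 125124
2017 | 46707
2018 | 54859
2019 | 140113
2022 | 44960
2023 | 100289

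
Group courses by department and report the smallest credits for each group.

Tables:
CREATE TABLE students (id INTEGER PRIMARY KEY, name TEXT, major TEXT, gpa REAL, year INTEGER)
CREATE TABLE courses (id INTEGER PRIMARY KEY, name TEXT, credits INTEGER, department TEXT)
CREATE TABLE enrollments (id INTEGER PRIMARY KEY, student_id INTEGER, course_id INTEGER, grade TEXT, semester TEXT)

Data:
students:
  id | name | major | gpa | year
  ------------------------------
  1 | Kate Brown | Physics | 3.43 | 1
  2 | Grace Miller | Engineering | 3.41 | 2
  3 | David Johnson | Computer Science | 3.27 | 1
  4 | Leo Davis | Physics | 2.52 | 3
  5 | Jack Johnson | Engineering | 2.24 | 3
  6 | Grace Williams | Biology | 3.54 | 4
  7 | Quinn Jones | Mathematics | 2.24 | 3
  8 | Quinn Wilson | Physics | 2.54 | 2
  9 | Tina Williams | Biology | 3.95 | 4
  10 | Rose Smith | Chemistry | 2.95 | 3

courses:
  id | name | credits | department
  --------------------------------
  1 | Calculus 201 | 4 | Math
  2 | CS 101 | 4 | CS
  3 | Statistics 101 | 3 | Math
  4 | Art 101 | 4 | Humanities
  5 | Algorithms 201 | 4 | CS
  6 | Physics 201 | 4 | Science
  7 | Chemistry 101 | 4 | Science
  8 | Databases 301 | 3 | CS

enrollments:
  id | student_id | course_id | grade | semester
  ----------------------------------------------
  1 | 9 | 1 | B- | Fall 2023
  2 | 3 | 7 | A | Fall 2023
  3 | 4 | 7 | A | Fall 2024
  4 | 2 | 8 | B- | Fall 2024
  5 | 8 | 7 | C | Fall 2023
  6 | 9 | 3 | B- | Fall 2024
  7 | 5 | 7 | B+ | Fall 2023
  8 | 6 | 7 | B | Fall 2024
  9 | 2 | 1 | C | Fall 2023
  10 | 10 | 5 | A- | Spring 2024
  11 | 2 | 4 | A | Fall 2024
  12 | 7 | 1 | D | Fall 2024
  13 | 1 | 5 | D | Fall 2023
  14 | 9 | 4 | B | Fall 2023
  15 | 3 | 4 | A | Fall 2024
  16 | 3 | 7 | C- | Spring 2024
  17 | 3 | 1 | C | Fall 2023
SELECT department, MIN(credits) AS min_credits FROM courses GROUP BY department

Execution result:
department | min_credits
CS | 3
Humanities | 4
Math | 3
Science | 4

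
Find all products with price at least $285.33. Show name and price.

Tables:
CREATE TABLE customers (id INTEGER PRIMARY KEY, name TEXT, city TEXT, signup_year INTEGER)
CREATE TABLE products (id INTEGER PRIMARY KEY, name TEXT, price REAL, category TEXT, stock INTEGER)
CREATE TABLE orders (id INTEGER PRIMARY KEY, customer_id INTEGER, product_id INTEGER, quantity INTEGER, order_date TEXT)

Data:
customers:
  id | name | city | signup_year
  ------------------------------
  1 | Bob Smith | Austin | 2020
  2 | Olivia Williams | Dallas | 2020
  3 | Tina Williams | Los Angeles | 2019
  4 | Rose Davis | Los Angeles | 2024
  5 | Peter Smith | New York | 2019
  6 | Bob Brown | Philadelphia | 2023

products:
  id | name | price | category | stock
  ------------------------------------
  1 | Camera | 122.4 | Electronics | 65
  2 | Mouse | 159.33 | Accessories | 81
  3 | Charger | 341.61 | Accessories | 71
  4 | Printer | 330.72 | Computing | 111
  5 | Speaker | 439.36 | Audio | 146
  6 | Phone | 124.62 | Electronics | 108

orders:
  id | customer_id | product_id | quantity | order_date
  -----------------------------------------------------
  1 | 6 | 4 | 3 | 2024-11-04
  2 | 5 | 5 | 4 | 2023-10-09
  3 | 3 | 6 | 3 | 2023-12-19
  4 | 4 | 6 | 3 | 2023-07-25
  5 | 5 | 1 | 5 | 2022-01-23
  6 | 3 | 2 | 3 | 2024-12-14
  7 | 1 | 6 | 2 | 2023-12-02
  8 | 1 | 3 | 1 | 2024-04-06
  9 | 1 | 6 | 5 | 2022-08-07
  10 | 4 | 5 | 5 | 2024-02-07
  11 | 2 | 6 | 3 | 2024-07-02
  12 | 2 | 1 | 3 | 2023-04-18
SELECT name, price FROM products WHERE price >= 285.33

Execution result:
name | price
Charger | 341.61
Printer | 330.72
Speaker | 439.36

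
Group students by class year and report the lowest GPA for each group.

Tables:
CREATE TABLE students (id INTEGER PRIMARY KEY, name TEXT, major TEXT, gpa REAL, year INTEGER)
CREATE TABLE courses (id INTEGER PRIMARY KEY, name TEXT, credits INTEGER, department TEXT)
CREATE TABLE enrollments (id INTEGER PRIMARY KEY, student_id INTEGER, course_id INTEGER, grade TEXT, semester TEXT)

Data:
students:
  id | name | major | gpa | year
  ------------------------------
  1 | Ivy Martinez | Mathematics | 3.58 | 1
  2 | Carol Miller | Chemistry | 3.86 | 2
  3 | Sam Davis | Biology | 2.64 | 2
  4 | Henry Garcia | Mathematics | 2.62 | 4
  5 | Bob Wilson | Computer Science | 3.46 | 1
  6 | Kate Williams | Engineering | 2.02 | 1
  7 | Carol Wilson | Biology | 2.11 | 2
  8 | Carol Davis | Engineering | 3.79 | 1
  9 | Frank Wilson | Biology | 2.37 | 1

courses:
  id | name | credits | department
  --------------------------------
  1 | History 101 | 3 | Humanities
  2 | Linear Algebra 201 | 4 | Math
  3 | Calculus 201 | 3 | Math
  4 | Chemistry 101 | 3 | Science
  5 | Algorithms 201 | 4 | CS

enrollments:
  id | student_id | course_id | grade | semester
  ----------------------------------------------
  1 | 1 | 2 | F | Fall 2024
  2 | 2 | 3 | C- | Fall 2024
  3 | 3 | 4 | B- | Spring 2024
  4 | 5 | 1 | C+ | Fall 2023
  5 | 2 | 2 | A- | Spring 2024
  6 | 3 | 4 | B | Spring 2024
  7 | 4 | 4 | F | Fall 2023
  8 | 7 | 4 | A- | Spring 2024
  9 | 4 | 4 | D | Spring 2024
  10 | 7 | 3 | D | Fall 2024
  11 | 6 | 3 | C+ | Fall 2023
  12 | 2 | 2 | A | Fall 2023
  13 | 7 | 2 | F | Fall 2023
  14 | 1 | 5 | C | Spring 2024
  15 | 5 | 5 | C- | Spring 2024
SELECT year, MIN(gpa) AS min_gpa FROM students GROUP BY year

Execution result:
year | min_gpa
1 | 2.02
2 | 2.11
4 | 2.62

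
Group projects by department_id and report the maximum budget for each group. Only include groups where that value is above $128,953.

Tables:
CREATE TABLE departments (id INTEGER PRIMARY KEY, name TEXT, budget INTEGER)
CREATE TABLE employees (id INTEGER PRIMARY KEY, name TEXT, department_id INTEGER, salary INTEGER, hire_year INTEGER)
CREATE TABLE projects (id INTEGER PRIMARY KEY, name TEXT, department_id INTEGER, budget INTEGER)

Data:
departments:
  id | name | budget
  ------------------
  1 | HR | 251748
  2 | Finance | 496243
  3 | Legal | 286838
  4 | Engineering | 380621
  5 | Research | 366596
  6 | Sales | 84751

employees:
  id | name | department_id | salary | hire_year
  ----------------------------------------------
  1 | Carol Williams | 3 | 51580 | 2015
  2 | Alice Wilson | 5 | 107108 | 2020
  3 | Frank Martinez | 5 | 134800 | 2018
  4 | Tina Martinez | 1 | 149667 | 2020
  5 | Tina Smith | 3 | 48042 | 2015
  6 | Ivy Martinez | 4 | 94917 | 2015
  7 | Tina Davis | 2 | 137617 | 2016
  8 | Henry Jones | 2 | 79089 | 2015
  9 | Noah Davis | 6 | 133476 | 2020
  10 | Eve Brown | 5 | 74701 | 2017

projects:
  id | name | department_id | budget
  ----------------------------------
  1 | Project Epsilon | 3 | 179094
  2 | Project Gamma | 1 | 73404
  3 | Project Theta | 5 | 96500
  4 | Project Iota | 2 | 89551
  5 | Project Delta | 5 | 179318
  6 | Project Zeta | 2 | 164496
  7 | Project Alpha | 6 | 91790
SELECT department_id, MAX(budget) AS max_budget FROM projects GROUP BY department_id HAVING MAX(budget) > 128953

Execution result:
department_id | max_budget
2 | 164496
3 | 179094
5 | 179318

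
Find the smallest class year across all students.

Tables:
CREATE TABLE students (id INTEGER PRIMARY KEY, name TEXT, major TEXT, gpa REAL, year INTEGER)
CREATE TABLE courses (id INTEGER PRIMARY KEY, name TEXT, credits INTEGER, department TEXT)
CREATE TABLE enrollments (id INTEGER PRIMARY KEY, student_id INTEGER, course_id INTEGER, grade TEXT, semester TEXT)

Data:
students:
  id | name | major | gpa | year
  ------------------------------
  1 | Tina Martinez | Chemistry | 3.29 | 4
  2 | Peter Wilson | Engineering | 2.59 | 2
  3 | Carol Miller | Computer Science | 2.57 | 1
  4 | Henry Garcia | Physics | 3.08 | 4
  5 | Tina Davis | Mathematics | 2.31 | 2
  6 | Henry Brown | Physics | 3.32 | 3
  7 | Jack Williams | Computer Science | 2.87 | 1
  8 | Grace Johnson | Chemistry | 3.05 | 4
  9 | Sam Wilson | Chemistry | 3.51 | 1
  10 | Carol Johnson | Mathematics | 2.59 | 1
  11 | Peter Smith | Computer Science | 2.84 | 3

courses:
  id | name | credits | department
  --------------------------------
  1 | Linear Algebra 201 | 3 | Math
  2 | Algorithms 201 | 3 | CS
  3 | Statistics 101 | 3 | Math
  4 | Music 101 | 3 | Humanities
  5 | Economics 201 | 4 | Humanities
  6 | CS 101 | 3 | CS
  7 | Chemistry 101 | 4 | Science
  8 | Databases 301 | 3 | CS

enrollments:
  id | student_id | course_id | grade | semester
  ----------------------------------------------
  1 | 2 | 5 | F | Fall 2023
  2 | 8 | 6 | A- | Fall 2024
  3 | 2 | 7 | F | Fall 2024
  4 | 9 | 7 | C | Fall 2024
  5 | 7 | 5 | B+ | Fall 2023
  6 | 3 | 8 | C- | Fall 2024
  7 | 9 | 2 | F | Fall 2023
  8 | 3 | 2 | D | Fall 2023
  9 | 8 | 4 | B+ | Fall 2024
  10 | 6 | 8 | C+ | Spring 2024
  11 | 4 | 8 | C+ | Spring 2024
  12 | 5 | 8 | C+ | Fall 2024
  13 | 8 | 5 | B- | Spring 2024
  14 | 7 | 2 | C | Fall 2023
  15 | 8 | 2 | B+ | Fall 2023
SELECT MIN(year) FROM students

Execution result:
1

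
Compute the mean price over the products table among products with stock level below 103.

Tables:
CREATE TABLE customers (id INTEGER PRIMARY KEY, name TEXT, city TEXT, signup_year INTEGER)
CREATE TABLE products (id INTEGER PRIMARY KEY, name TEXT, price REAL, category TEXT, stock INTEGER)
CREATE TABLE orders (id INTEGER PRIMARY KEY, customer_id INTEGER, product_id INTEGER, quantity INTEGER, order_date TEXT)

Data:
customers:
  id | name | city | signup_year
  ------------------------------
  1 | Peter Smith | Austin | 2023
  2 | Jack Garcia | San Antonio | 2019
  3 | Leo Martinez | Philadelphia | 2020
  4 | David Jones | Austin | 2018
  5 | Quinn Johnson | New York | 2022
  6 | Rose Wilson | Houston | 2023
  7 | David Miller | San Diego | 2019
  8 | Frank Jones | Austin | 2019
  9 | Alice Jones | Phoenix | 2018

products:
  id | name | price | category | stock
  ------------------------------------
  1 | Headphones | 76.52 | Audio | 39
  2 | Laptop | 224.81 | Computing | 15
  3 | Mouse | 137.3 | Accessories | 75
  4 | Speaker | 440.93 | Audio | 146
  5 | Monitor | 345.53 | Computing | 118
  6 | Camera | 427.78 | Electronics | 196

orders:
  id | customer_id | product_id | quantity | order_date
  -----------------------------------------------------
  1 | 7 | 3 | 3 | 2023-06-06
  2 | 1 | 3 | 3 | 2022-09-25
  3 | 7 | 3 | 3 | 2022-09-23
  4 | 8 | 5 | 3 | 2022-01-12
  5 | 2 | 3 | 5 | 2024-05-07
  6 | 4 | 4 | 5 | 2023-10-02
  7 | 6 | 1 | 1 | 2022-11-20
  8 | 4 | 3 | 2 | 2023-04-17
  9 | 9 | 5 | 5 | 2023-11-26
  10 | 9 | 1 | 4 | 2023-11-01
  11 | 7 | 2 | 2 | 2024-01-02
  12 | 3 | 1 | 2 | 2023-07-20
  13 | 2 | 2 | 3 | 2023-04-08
SELECT AVG(price) FROM products WHERE stock < 103

Execution result:
146.21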